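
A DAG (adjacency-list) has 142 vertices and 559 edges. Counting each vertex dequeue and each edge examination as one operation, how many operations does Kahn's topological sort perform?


V = 142 (vertex processing)
E = 559 (edge processing)
V + E = 142 + 559 = 701


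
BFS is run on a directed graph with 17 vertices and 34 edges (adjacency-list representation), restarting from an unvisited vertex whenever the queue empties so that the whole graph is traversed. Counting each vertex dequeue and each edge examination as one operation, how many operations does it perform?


A full BFS traversal dequeues each vertex exactly once and examines each directed edge exactly once.
V = 17 (vertex processing cost)
E = 34 (edge examination cost)
Total operations proportional to V + E = 17 + 34 = 51


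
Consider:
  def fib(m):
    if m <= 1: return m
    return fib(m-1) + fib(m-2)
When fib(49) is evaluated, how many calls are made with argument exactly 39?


Let N(m) = number of times fib(m) is called while evaluating fib(49).
N(49) = 1 (the initial call).
N(48) = 1 (only fib(49) calls it).
For 1 <= m <= 47: fib(m) is called by fib(m+1) and fib(m+2), so
  N(m) = N(m+1) + N(m+2).
fib(0) is called only by fib(2), so N(0) = N(2).
Walk down from m=49:
  N(49)=1, N(48)=1, N(47)=2, N(46)=3, N(45)=5, N(44)=8, N(43)=13, N(42)=21, N(41)=34, N(40)=55, N(39)=89
N(39) = 89


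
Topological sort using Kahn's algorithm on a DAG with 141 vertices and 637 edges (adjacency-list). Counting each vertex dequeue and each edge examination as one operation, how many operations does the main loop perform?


Kahn's algorithm:
  1. Compute in-degrees: O(V + E)
  2. Process queue: each vertex dequeued once (O(V))
     each edge examined once (O(E))
Total = V + E = 141 + 637 = 778


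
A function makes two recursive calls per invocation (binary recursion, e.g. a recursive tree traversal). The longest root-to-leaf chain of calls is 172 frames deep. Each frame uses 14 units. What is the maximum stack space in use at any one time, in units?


Binary recursion: the two calls run one after the other, so only one root-to-leaf chain of frames is on the stack at a time.
Maximum depth (longest chain) = 172 frames
Each frame = 14 units
Max stack space = 172 * 14 = 2408


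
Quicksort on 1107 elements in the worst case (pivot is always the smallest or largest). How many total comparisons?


In the worst case, each partition step picks the worst pivot:
  Partition 1: 1106 comparisons (n-1 elements to compare)
  Partition 2: 1105 comparisons
  Partition 3: 1104 comparisons
  Partition 4: 1103 comparisons
  Partition 5: 1102 comparisons
  ...
  Last partition: 0 comparisons
Total = (n-1) + (n-2) + ... + 1 + 0 = n*(n-1)/2
= 1107*1106/2 = 612171


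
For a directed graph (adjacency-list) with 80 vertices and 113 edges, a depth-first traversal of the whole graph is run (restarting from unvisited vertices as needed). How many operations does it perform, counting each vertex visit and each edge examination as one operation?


A full DFS traversal visits each vertex once and examines each edge once.
V = 80
E = 113
Sum = 80 + 113 = 193


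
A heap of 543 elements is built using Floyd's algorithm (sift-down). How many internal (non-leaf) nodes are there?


Leaf nodes occupy roughly half the array.
Sift-down is called for each internal node, starting from the last one.
Internal nodes = floor(n/2) = floor(543/2) = 271


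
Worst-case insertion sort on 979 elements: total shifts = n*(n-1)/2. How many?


Sum of shifts = 1 + 2 + 3 + ... + 978
= 979 * 978 / 2
= 957462 / 2
= 478731


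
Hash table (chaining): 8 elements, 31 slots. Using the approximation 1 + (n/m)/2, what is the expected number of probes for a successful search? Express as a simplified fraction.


Computing expected probes:
alpha = 8/31
= 1 + alpha/2
= 1 + 8/(2*31)
= (2*31 + 8) / (2*31)
= 70/62 = 35/31


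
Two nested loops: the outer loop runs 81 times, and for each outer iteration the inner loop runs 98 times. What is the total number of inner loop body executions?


Outer loop: 81 iterations
Inner loop: 98 iterations per outer iteration
Total = 81 * 98 = 7938


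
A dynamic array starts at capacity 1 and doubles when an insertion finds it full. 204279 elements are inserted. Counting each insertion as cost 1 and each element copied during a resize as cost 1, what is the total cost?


n = 204279
Insertion costs: 204279
Resizes copy 1, 2, 4, ... up to the largest power of 2 that is <= n-1 = 204278, i.e. 131072.
Copy costs = 1 + 2 + 4 + 8 + 16 + 32 + 64 + 128 + 256 + 512 + 1024 + 2048 + 4096 + 8192 + 16384 + 32768 + 65536 + 131072 = 262143
Total = 204279 + 262143 = 466422


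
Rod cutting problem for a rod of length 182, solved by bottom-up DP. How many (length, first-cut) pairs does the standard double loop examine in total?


For each subproblem length i = 1..182, the inner loop considers i possible first cuts.
Total = 1 + 2 + ... + 182
= 182*(182+1)/2
= 182*183/2 = 16653


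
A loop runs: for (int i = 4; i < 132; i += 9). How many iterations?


Loop starts at i = 4, increments by 9, stops when i >= 132.
Number of iterations = ceil((132 - 4) / 9)
= ceil(128 / 9)
= 15


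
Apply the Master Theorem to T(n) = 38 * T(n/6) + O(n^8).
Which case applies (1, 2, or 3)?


The Master Theorem: T(n) = a*T(n/b) + O(n^c)
  a = 38, b = 6, c = 8
log_b(a) = log_6(38) ~ 2.03
Compare b^c with a: 6^8 = 1679616 > 38, so c > log_b(a).
Since c > log_b(a), Case 3 applies.
T(n) = O(n^8)
Master Theorem case = 3


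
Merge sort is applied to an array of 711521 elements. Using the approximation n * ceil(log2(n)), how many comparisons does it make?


Merge sort divides the array into halves recursively.
Number of levels = ceil(log2(711521)) = 20
At each level, approximately n = 711521 comparisons are needed for merging.
Total comparisons ~ n * ceil(log2(n)) = 711521 * 20 = 14230420


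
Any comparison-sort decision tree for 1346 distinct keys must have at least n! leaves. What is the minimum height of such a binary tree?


A binary decision tree of height h has at most 2^h leaves and needs at least n! of them, so h >= ceil(log2(n!)).
1346! is far too large to multiply out, so use Stirling's series:
  ln(n!) ~ n ln n - n + (1/2) ln(2 pi n) + 1/(12n)  (error below 1/(360 n^3), negligible here)
  ln(1346) = 7.2048925
  n ln n = 1346 * 7.2048925 = 9697.7853
  (1/2) ln(2 pi * 1346) = (1/2) ln(8457.1674) = 4.5214
  1/(12*1346) = 0.0001
  ln(1346!) ~ 9697.7853 - 1346 + 4.5214 + 0.0001 = 8356.3068
Convert to base 2: log2(1346!) = 8356.3068 / ln 2 = 8356.3068 / 0.69314718 = 12055.6024
ceil(12055.6024) = 12056


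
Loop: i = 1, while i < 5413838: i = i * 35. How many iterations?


i multiplies by 35 each step:
i = 1 -> 35 -> 1225 -> 42875 -> 1500625 -> 52521875 (stop)
Iterations = ceil(log_35(5413838)) = 5


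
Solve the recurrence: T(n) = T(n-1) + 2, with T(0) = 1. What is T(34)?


Unrolling the recurrence:
T(34) = T(33) + 2
       = T(32) + 2 + 2
       = T(31) + 2*3
       ...
       = T(0) + 2*34
       = 1 + 68 = 69


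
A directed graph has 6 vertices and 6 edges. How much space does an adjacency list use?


Adjacency list: one list head per vertex + one entry per edge
Vertex heads: 6
Edge entries: 6
Total = 6 + 6 = 12


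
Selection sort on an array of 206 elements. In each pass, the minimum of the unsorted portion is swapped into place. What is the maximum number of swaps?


Selection sort performs one swap per pass:
  Pass 1: find min in positions 0 to 205, swap with position 0
  Pass 2: find min in positions 1 to 205, swap with position 1
  Pass 3: find min in positions 2 to 205, swap with position 2
  Pass 4: find min in positions 3 to 205, swap with position 3
  Pass 5: find min in positions 4 to 205, swap with position 4
  ... (200 more passes)
Total passes (and swaps) = n - 1 = 206 - 1 = 205


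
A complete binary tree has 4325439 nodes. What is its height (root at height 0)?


In a complete binary tree, level k holds nodes 2^k .. 2^(k+1)-1 (1-indexed).
Height = floor(log2(n)) = floor(log2(4325439)) = 22
Check: 2^22 = 4194304 <= 4325439 < 8388608 = 2^23


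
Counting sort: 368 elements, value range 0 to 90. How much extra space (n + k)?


n = 368 (output array)
k = 91 (count array for 91 distinct values)
Extra space = 368 + 91 = 459


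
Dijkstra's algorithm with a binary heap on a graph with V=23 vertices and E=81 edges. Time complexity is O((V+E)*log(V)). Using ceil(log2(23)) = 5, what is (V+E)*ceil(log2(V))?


Dijkstra with a binary heap: each vertex is extracted once, each edge may relax once.
Each heap operation costs O(log V).
V + E = 23 + 81 = 104
ceil(log2(23)) = 5 (since 2^4 = 16 < 23 <= 32 = 2^5)
Total heap work = (V+E) * ceil(log2(V)) = 104 * 5 = 520


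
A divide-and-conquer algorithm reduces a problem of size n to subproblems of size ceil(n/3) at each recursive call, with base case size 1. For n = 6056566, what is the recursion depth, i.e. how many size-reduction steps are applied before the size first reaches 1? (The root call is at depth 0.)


Each step divides the size by 3 (rounding up); after k steps the size is ceil(n/3^k), which equals 1 exactly when 3^k >= n.
So the depth is the smallest k with 3^k >= 6056566, i.e. ceil(log_3(6056566)).
3^14 = 4782969 < 6056566 <= 14348907 = 3^15
Recursion depth = 15


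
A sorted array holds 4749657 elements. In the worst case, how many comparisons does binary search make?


Halving sequence: 4749657 -> 2374828 -> 1187414 -> 593707 -> 296853 -> 148426 -> 74213 -> 37106 -> 18553 -> 9276 -> 4638 -> 2319 -> 1159 -> 579 -> 289 -> 144 -> 72 -> 36 -> 18 -> 9 -> 4 -> 2 -> 1
Number of halvings = 22
Max comparisons = 22 + 1 = 23


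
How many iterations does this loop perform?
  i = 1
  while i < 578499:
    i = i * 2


The loop variable doubles each iteration:
i = 1 -> 2 -> 4 -> 8 -> 16 -> 32 -> 64 -> 128 -> 256 -> 512 -> 1024 -> 2048 -> 4096 -> 8192 -> 16384 -> 32768 -> 65536 -> 131072 -> 262144 -> 524288 -> 1048576 (stop, 1048576 >= 578499)
Number of doublings = ceil(log2(578499)) = 20


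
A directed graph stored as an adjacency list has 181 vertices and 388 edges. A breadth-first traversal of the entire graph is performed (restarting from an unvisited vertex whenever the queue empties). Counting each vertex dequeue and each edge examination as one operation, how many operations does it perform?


A full BFS traversal dequeues each vertex once and examines each edge once.
Vertex visits: 181
Edge visits: 388
V + E = 181 + 388 = 569


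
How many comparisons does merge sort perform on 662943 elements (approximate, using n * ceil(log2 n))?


Recursion depth: ceil(log2(662943)) = 20
Each recursion level merges n = 662943 elements
Total = 662943 * 20 = 13258860


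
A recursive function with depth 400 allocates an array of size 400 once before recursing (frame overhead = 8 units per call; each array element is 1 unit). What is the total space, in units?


Array allocation: 400 units (allocated once)
Stack frames: 400 deep * 8 per frame = 3200 units
Total = 400 + 3200 = 3600


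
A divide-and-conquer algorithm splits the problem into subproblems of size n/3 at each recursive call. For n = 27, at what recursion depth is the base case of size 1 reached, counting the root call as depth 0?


At each depth, the problem size is divided by 3:
  Depth 0: problem size = 27
  Depth 1: problem size = 9
  Depth 2: problem size = 3
  Depth 3: problem size = 1 (base case)
The base case is reached at depth log_3(27) = 3 (the tree has 4 levels counting depth 0, but the depth asked for is 3).
Recursion depth = 3


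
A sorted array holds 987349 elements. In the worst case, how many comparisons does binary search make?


Halving sequence: 987349 -> 493674 -> 246837 -> 123418 -> 61709 -> 30854 -> 15427 -> 7713 -> 3856 -> 1928 -> 964 -> 482 -> 241 -> 120 -> 60 -> 30 -> 15 -> 7 -> 3 -> 1
Number of halvings = 19
Max comparisons = 19 + 1 = 20


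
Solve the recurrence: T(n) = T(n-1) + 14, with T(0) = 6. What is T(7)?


Unrolling the recurrence:
T(7) = T(6) + 14
       = T(5) + 14 + 14
       = T(4) + 14*3
       ...
       = T(0) + 14*7
       = 6 + 98 = 104


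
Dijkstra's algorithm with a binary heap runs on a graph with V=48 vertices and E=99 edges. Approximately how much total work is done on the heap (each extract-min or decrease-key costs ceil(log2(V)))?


Dijkstra with a binary heap: each vertex is extracted once, each edge may relax once.
Each heap operation costs O(log V).
V + E = 48 + 99 = 147
ceil(log2(48)) = 6 (since 2^5 = 32 < 48 <= 64 = 2^6)
Total heap work = (V+E) * ceil(log2(V)) = 147 * 6 = 882


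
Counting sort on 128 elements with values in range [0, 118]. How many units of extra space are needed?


Output array size: 128 (to store sorted result)
Count array size: 119 (one slot per possible value, range 0 to 118)
Total extra space = 128 + 119 = 247


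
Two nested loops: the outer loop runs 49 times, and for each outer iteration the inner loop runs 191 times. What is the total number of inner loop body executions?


Outer loop: 49 iterations
Inner loop: 191 iterations per outer iteration
Total = 49 * 191 = 9359


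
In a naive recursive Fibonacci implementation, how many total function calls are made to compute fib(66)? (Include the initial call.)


Let C(m) = total calls to evaluate fib(m). Then C(0)=C(1)=1, and
C(m) = 1 + C(m-1) + C(m-2) for m >= 2.
Build the table (each entry = 1 + previous two):
  C(0) = 1
  C(1) = 1
  C(2) = 1 + 1 + 1 = 3
  C(3) = 1 + 3 + 1 = 5
  C(4) = 1 + 5 + 3 = 9
  C(5) = 1 + 9 + 5 = 15
  C(6) = 1 + 15 + 9 = 25
  C(7) = 1 + 25 + 15 = 41
  C(8) = 1 + 41 + 25 = 67
  C(9) = 1 + 67 + 41 = 109
  C(10) = 1 + 109 + 67 = 177
  C(11) = 1 + 177 + 109 = 287
  C(12) = 1 + 287 + 177 = 465
  C(13) = 1 + 465 + 287 = 753
  C(14) = 1 + 753 + 465 = 1219
  C(15) = 1 + 1219 + 753 = 1973
  C(16) = 1 + 1973 + 1219 = 3193
  C(17) = 1 + 3193 + 1973 = 5167
  C(18) = 1 + 5167 + 3193 = 8361
  C(19) = 1 + 8361 + 5167 = 13529
  C(20) = 1 + 13529 + 8361 = 21891
  C(21) = 1 + 21891 + 13529 = 35421
  C(22) = 1 + 35421 + 21891 = 57313
  C(23) = 1 + 57313 + 35421 = 92735
  C(24) = 1 + 92735 + 57313 = 150049
  C(25) = 1 + 150049 + 92735 = 242785
  C(26) = 1 + 242785 + 150049 = 392835
  C(27) = 1 + 392835 + 242785 = 635621
  C(28) = 1 + 635621 + 392835 = 1028457
  C(29) = 1 + 1028457 + 635621 = 1664079
  C(30) = 1 + 1664079 + 1028457 = 2692537
  C(31) = 1 + 2692537 + 1664079 = 4356617
  C(32) = 1 + 4356617 + 2692537 = 7049155
  C(33) = 1 + 7049155 + 4356617 = 11405773
  C(34) = 1 + 11405773 + 7049155 = 18454929
  C(35) = 1 + 18454929 + 11405773 = 29860703
  C(36) = 1 + 29860703 + 18454929 = 48315633
  C(37) = 1 + 48315633 + 29860703 = 78176337
  C(38) = 1 + 78176337 + 48315633 = 126491971
  C(39) = 1 + 126491971 + 78176337 = 204668309
  C(40) = 1 + 204668309 + 126491971 = 331160281
  C(41) = 1 + 331160281 + 204668309 = 535828591
  C(42) = 1 + 535828591 + 331160281 = 866988873
  C(43) = 1 + 866988873 + 535828591 = 1402817465
  C(44) = 1 + 1402817465 + 866988873 = 2269806339
  C(45) = 1 + 2269806339 + 1402817465 = 3672623805
  C(46) = 1 + 3672623805 + 2269806339 = 5942430145
  C(47) = 1 + 5942430145 + 3672623805 = 9615053951
  C(48) = 1 + 9615053951 + 5942430145 = 15557484097
  C(49) = 1 + 15557484097 + 9615053951 = 25172538049
  C(50) = 1 + 25172538049 + 15557484097 = 40730022147
  C(51) = 1 + 40730022147 + 25172538049 = 65902560197
  C(52) = 1 + 65902560197 + 40730022147 = 106632582345
  C(53) = 1 + 106632582345 + 65902560197 = 172535142543
  C(54) = 1 + 172535142543 + 106632582345 = 279167724889
  C(55) = 1 + 279167724889 + 172535142543 = 451702867433
  C(56) = 1 + 451702867433 + 279167724889 = 730870592323
  C(57) = 1 + 730870592323 + 451702867433 = 1182573459757
  C(58) = 1 + 1182573459757 + 730870592323 = 1913444052081
  C(59) = 1 + 1913444052081 + 1182573459757 = 3096017511839
  C(60) = 1 + 3096017511839 + 1913444052081 = 5009461563921
  C(61) = 1 + 5009461563921 + 3096017511839 = 8105479075761
  C(62) = 1 + 8105479075761 + 5009461563921 = 13114940639683
  C(63) = 1 + 13114940639683 + 8105479075761 = 21220419715445
  C(64) = 1 + 21220419715445 + 13114940639683 = 34335360355129
  C(65) = 1 + 34335360355129 + 21220419715445 = 55555780070575
  C(66) = 1 + 55555780070575 + 34335360355129 = 89891140425705
Total calls for fib(66) = 89891140425705


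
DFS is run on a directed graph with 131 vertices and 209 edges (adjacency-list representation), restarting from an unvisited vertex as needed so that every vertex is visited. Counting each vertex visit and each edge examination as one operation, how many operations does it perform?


A full DFS traversal processes each vertex exactly once (push/pop on stack).
Each directed edge is examined once.
V = 131, E = 209
V + E = 340


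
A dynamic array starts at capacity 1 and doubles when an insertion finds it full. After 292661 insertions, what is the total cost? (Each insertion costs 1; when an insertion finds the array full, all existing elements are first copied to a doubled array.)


Insertion cost: 292661 (one per element)
Resizes occur just before inserting elements 2, 3, 5, 9, ...
Elements copied at each resize: 1 + 2 + 4 + 8 + 16 + 32 + 64 + 128 + 256 + 512 + 1024 + 2048 + 4096 + 8192 + 16384 + 32768 + 65536 + 131072 + 262144
Sum of copies = 524287 (geometric series: 2^k - 1)
Total = 292661 + 524287 = 816948


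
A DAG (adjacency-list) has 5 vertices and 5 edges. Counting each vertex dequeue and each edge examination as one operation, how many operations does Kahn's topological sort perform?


V = 5 (vertex processing)
E = 5 (edge processing)
V + E = 5 + 5 = 10


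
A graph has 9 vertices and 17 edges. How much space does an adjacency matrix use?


Adjacency matrix: V x V grid of entries
Space = V^2 = 9^2 = 9 * 9 = 81


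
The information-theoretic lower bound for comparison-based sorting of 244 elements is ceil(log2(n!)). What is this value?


A binary decision tree of height h has at most 2^h leaves and needs at least n! of them, so h >= ceil(log2(n!)).
244! is far too large to multiply out, so use Stirling's series:
  ln(n!) ~ n ln n - n + (1/2) ln(2 pi n) + 1/(12n)  (error below 1/(360 n^3), negligible here)
  ln(244) = 5.4971682
  n ln n = 244 * 5.4971682 = 1341.3090
  (1/2) ln(2 pi * 244) = (1/2) ln(1533.0972) = 3.6675
  1/(12*244) = 0.0003
  ln(244!) ~ 1341.3090 - 244 + 3.6675 + 0.0003 = 1100.9768
Convert to base 2: log2(244!) = 1100.9768 / ln 2 = 1100.9768 / 0.69314718 = 1588.3738
ceil(1588.3738) = 1589


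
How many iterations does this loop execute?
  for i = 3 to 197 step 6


The loop variable i takes values starting at 3 and increments by 6 each iteration.
Sequence: i = 3, 9, 15, 21, 27, 33, 39, 45, 51, ...
The upper bound 197 is inclusive, so the count is floor((last - first) / step) + 1:
floor((197 - 3) / 6) + 1 = floor(194/6) + 1 = 32 + 1 = 33


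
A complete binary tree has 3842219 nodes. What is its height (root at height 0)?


In a complete binary tree, level k holds nodes 2^k .. 2^(k+1)-1 (1-indexed).
Height = floor(log2(n)) = floor(log2(3842219)) = 21
Check: 2^21 = 2097152 <= 3842219 < 4194304 = 2^22


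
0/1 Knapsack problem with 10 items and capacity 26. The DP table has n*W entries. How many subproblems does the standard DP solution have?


The DP table is indexed by (item, capacity).
Rows: 10 items
Columns: 26 capacity values (1 to W)
Total subproblems = 10 * 26 = 260


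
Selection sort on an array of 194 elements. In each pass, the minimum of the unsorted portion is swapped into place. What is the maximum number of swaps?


Selection sort performs one swap per pass:
  Pass 1: find min in positions 0 to 193, swap with position 0
  Pass 2: find min in positions 1 to 193, swap with position 1
  Pass 3: find min in positions 2 to 193, swap with position 2
  Pass 4: find min in positions 3 to 193, swap with position 3
  Pass 5: find min in positions 4 to 193, swap with position 4
  ... (188 more passes)
Total passes (and swaps) = n - 1 = 194 - 1 = 193


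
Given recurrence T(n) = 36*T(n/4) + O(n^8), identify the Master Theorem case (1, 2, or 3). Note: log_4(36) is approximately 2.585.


Master Theorem parameters: a=36, b=4, c=8
log_b(a) = 2.585
Compare b^c with a: 4^8 = 65536 > 36, so c > log_b(a).
Comparing c=8 vs log_b(a)=2.585:
8 > 2.585 => Case 3
Result: T(n) = O(n^8)
Master Theorem case = 3


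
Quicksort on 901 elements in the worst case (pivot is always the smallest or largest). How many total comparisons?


In the worst case, each partition step picks the worst pivot:
  Partition 1: 900 comparisons (n-1 elements to compare)
  Partition 2: 899 comparisons
  Partition 3: 898 comparisons
  Partition 4: 897 comparisons
  Partition 5: 896 comparisons
  ...
  Last partition: 0 comparisons
Total = (n-1) + (n-2) + ... + 1 + 0 = n*(n-1)/2
= 901*900/2 = 405450


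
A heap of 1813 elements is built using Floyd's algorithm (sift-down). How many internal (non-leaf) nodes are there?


Leaf nodes occupy roughly half the array.
Sift-down is called for each internal node, starting from the last one.
Internal nodes = floor(n/2) = floor(1813/2) = 906


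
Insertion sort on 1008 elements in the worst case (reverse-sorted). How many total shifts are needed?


In the worst case (reverse-sorted), each element shifts past all previous:
  Element 1: 1 shifts
  Element 2: 2 shifts
  Element 3: 3 shifts
  Element 4: 4 shifts
  Element 5: 5 shifts
  ...
  Element 1007: 1007 shifts
Total = 1 + 2 + ... + 1007
= 1008*(1008-1)/2 = 507528


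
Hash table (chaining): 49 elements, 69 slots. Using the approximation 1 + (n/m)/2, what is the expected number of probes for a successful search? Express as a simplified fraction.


Computing expected probes:
alpha = 49/69
= 1 + alpha/2
= 1 + 49/(2*69)
= (2*69 + 49) / (2*69)
= 187/138


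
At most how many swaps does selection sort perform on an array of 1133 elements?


Each of the 1132 passes places one element in its final position.
Pass 1: swap minimum into position 0
Pass 2: swap minimum of remaining into position 1
...
Pass 1132: last two elements, one swap
Maximum swaps = 1133 - 1 = 1132


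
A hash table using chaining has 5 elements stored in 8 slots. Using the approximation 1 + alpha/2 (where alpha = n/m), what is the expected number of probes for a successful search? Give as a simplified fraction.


Load factor alpha = n/m = 5/8
Expected probes = 1 + alpha/2 = 1 + 5/(2*8)
= 1 + 5/16
= 16/16 + 5/16
= 21/16


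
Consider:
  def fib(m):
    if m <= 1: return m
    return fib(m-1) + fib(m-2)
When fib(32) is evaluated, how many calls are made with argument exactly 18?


Let N(m) = number of times fib(m) is called while evaluating fib(32).
N(32) = 1 (the initial call).
N(31) = 1 (only fib(32) calls it).
For 1 <= m <= 30: fib(m) is called by fib(m+1) and fib(m+2), so
  N(m) = N(m+1) + N(m+2).
fib(0) is called only by fib(2), so N(0) = N(2).
Walk down from m=32:
  N(32)=1, N(31)=1, N(30)=2, N(29)=3, N(28)=5, N(27)=8, N(26)=13, N(25)=21, N(24)=34, N(23)=55, N(22)=89, N(21)=144, N(20)=233, N(19)=377, N(18)=610
N(18) = 610


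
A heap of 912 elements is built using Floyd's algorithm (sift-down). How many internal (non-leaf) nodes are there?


Leaf nodes occupy roughly half the array.
Sift-down is called for each internal node, starting from the last one.
Internal nodes = floor(n/2) = floor(912/2) = 456


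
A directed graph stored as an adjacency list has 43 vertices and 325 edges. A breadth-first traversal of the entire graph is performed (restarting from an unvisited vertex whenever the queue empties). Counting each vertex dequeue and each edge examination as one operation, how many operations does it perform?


A full BFS traversal dequeues each vertex once and examines each edge once.
Vertex visits: 43
Edge visits: 325
V + E = 43 + 325 = 368


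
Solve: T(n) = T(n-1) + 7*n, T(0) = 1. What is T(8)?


Expanding the recurrence:
T(8) = T(7) + 7*8
       = T(6) + 7*7 + 7*8
       ...
       = T(0) + 7*(1 + 2 + ... + 8)
       = 1 + 7 * 8*9/2
       = 1 + 7 * 36
       = 1 + 252 = 253


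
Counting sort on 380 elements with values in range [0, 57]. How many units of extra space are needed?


Output array size: 380 (to store sorted result)
Count array size: 58 (one slot per possible value, range 0 to 57)
Total extra space = 380 + 58 = 438


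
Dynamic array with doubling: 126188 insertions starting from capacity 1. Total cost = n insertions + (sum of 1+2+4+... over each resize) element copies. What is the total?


n = 126188
Insertion costs: 126188
Resizes copy 1, 2, 4, ... up to the largest power of 2 that is <= n-1 = 126187, i.e. 65536.
Copy costs = 1 + 2 + 4 + 8 + 16 + 32 + 64 + 128 + 256 + 512 + 1024 + 2048 + 4096 + 8192 + 16384 + 32768 + 65536 = 131071
Total = 126188 + 131071 = 257259


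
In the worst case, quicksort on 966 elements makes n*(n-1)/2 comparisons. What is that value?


Sum of comparisons per partition:
965 + 964 + ... + 1 + 0
= 966 * (966 - 1) / 2
= 966 * 965 / 2
= 466095


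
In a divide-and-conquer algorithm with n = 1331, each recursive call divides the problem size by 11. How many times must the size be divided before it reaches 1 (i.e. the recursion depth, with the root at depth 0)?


Number of divisions = log_11(1331)
Sizes: 1331 -> 121 -> 11 -> 1 (3 divisions)
Recursion depth = 3


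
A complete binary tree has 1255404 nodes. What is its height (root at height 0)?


In a complete binary tree, level k holds nodes 2^k .. 2^(k+1)-1 (1-indexed).
Height = floor(log2(n)) = floor(log2(1255404)) = 20
Check: 2^20 = 1048576 <= 1255404 < 2097152 = 2^21


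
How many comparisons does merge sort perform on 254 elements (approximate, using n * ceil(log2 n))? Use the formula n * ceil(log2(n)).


Recursion depth: ceil(log2(254)) = 8
Each recursion level merges n = 254 elements
Total = 254 * 8 = 2032


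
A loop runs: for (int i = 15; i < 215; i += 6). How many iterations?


Loop starts at i = 15, increments by 6, stops when i >= 215.
Number of iterations = ceil((215 - 15) / 6)
= ceil(200 / 6)
= 34


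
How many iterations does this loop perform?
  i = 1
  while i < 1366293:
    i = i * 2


The loop variable doubles each iteration:
i = 1 -> 2 -> 4 -> 8 -> 16 -> 32 -> 64 -> 128 -> 256 -> 512 -> 1024 -> 2048 -> 4096 -> 8192 -> 16384 -> 32768 -> 65536 -> 131072 -> 262144 -> 524288 -> 1048576 -> 2097152 (stop, 2097152 >= 1366293)
Number of doublings = ceil(log2(1366293)) = 21


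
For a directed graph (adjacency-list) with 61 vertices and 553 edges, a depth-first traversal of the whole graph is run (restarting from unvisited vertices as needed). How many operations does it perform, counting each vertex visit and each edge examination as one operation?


A full DFS traversal visits each vertex once and examines each edge once.
V = 61
E = 553
Sum = 61 + 553 = 614


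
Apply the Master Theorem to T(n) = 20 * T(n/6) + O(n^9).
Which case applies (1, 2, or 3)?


The Master Theorem: T(n) = a*T(n/b) + O(n^c)
  a = 20, b = 6, c = 9
log_b(a) = log_6(20) ~ 1.672
Compare b^c with a: 6^9 = 10077696 > 20, so c > log_b(a).
Since c > log_b(a), Case 3 applies.
T(n) = O(n^9)
Master Theorem case = 3


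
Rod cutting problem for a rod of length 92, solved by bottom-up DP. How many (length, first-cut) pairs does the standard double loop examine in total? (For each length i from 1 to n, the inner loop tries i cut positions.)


For each subproblem length i = 1..92, the inner loop considers i possible first cuts.
Total = 1 + 2 + ... + 92
= 92*(92+1)/2
= 92*93/2 = 4278


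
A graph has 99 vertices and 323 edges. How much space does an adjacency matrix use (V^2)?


Adjacency matrix: V x V grid of entries
Space = V^2 = 99^2 = 99 * 99 = 9801


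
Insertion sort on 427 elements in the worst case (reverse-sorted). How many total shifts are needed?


In the worst case (reverse-sorted), each element shifts past all previous:
  Element 1: 1 shifts
  Element 2: 2 shifts
  Element 3: 3 shifts
  Element 4: 4 shifts
  Element 5: 5 shifts
  ...
  Element 426: 426 shifts
Total = 1 + 2 + ... + 426
= 427*(427-1)/2 = 90951


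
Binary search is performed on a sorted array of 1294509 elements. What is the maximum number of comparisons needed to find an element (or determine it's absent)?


Binary search halves the search space each comparison:
  Step 1: search space = 1294509 -> 647254
  Step 2: search space = 647254 -> 323627
  Step 3: search space = 323627 -> 161813
  Step 4: search space = 161813 -> 80906
  Step 5: search space = 80906 -> 40453
  Step 6: search space = 40453 -> 20226
  Step 7: search space = 20226 -> 10113
  Step 8: search space = 10113 -> 5056
  Step 9: search space = 5056 -> 2528
  Step 10: search space = 2528 -> 1264
  Step 11: search space = 1264 -> 632
  Step 12: search space = 632 -> 316
  Step 13: search space = 316 -> 158
  Step 14: search space = 158 -> 79
  Step 15: search space = 79 -> 39
  Step 16: search space = 39 -> 19
  Step 17: search space = 19 -> 9
  Step 18: search space = 9 -> 4
  Step 19: search space = 4 -> 2
  Step 20: search space = 2 -> 1
  Step 21: search space = 1 (final check)
Maximum comparisons = floor(log2(1294509)) + 1 = 20 + 1 = 21


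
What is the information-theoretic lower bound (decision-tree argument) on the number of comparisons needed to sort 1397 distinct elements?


A binary decision tree of height h has at most 2^h leaves and needs at least n! of them, so h >= ceil(log2(n!)).
1397! is far too large to multiply out, so use Stirling's series:
  ln(n!) ~ n ln n - n + (1/2) ln(2 pi n) + 1/(12n)  (error below 1/(360 n^3), negligible here)
  ln(1397) = 7.2420824
  n ln n = 1397 * 7.2420824 = 10117.1891
  (1/2) ln(2 pi * 1397) = (1/2) ln(8777.6099) = 4.5400
  1/(12*1397) = 0.0001
  ln(1397!) ~ 10117.1891 - 1397 + 4.5400 + 0.0001 = 8724.7292
Convert to base 2: log2(1397!) = 8724.7292 / ln 2 = 8724.7292 / 0.69314718 = 12587.1236
ceil(12587.1236) = 12588


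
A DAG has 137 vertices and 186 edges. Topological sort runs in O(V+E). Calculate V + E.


V = 137 (vertex processing)
E = 186 (edge processing)
V + E = 137 + 186 = 323


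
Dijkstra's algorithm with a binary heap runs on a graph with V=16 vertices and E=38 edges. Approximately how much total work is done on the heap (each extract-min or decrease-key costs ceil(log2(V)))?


Dijkstra with a binary heap: each vertex is extracted once, each edge may relax once.
Each heap operation costs O(log V).
V + E = 16 + 38 = 54
ceil(log2(16)) = 4 (since 2^3 = 8 < 16 <= 16 = 2^4)
Total heap work = (V+E) * ceil(log2(V)) = 54 * 4 = 216


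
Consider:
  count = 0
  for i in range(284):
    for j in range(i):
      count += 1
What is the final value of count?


For each i, the inner loop runs i times:
  i=0: inner runs 0 times
  i=1: inner runs 1 time
  i=2: inner runs 2 times
  i=3: inner runs 3 times
  i=4: inner runs 4 times
  i=5: inner runs 5 times
  i=6: inner runs 6 times
  i=7: inner runs 7 times
  ...
Total = 0 + 1 + 2 + ... + 283 = 284*(284-1)/2 = 40186


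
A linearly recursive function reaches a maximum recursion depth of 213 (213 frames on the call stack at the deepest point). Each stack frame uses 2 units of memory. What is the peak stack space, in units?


Maximum recursion depth = 213 frames
Memory per frame = 2 units
Total stack space = depth * frame_size
= 213 * 2 = 426


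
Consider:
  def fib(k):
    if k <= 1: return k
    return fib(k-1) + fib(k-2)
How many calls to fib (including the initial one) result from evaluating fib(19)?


Let C(m) = total calls to evaluate fib(m). Then C(0)=C(1)=1, and
C(m) = 1 + C(m-1) + C(m-2) for m >= 2.
Build the table (each entry = 1 + previous two):
  C(0) = 1
  C(1) = 1
  C(2) = 1 + 1 + 1 = 3
  C(3) = 1 + 3 + 1 = 5
  C(4) = 1 + 5 + 3 = 9
  C(5) = 1 + 9 + 5 = 15
  C(6) = 1 + 15 + 9 = 25
  C(7) = 1 + 25 + 15 = 41
  C(8) = 1 + 41 + 25 = 67
  C(9) = 1 + 67 + 41 = 109
  C(10) = 1 + 109 + 67 = 177
  C(11) = 1 + 177 + 109 = 287
  C(12) = 1 + 287 + 177 = 465
  C(13) = 1 + 465 + 287 = 753
  C(14) = 1 + 753 + 465 = 1219
  C(15) = 1 + 1219 + 753 = 1973
  C(16) = 1 + 1973 + 1219 = 3193
  C(17) = 1 + 3193 + 1973 = 5167
  C(18) = 1 + 5167 + 3193 = 8361
  C(19) = 1 + 8361 + 5167 = 13529
Total calls for fib(19) = 13529


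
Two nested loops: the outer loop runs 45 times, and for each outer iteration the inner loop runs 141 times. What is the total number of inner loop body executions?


Outer loop: 45 iterations
Inner loop: 141 iterations per outer iteration
Total = 45 * 141 = 6345


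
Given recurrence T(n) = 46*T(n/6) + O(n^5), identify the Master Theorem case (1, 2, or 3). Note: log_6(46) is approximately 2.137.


Master Theorem parameters: a=46, b=6, c=5
log_b(a) = 2.137
Compare b^c with a: 6^5 = 7776 > 46, so c > log_b(a).
Comparing c=5 vs log_b(a)=2.137:
5 > 2.137 => Case 3
Result: T(n) = O(n^5)
Master Theorem case = 3


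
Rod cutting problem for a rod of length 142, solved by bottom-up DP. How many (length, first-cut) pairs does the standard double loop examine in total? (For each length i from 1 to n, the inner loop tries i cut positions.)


For each subproblem length i = 1..142, the inner loop considers i possible first cuts.
Total = 1 + 2 + ... + 142
= 142*(142+1)/2
= 142*143/2 = 10153


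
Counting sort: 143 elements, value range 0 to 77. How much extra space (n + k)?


n = 143 (output array)
k = 78 (count array for 78 distinct values)
Extra space = 143 + 78 = 221


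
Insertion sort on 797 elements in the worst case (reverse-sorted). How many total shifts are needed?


In the worst case (reverse-sorted), each element shifts past all previous:
  Element 1: 1 shifts
  Element 2: 2 shifts
  Element 3: 3 shifts
  Element 4: 4 shifts
  Element 5: 5 shifts
  ...
  Element 796: 796 shifts
Total = 1 + 2 + ... + 796
= 797*(797-1)/2 = 317206


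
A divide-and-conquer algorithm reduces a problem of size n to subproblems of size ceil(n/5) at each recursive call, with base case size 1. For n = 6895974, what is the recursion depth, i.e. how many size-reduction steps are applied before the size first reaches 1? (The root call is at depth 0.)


Each step divides the size by 5 (rounding up); after k steps the size is ceil(n/5^k), which equals 1 exactly when 5^k >= n.
So the depth is the smallest k with 5^k >= 6895974, i.e. ceil(log_5(6895974)).
5^9 = 1953125 < 6895974 <= 9765625 = 5^10
Recursion depth = 10


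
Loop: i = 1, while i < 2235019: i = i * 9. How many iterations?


i multiplies by 9 each step:
i = 1 -> 9 -> 81 -> 729 -> 6561 -> 59049 -> 531441 -> 4782969 (stop)
Iterations = ceil(log_9(2235019)) = 7


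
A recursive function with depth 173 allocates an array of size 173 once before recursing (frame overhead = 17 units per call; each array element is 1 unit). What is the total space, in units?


Array allocation: 173 units (allocated once)
Stack frames: 173 deep * 17 per frame = 2941 units
Total = 173 + 2941 = 3114


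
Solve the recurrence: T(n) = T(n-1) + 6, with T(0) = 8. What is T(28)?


Unrolling the recurrence:
T(28) = T(27) + 6
       = T(26) + 6 + 6
       = T(25) + 6*3
       ...
       = T(0) + 6*28
       = 8 + 168 = 176


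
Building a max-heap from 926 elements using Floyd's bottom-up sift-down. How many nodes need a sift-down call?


In a heap of 926 elements (0-indexed array):
  Last element index: 925
  Parent of last element: floor((925 - 1) / 2) = 462
  Internal nodes: indices 0 to 462
  Count = floor(926/2) = 463


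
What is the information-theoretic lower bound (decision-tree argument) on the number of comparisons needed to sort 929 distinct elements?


A binary decision tree of height h has at most 2^h leaves and needs at least n! of them, so h >= ceil(log2(n!)).
929! is far too large to multiply out, so use Stirling's series:
  ln(n!) ~ n ln n - n + (1/2) ln(2 pi n) + 1/(12n)  (error below 1/(360 n^3), negligible here)
  ln(929) = 6.8341087
  n ln n = 929 * 6.8341087 = 6348.8870
  (1/2) ln(2 pi * 929) = (1/2) ln(5837.0792) = 4.3360
  1/(12*929) = 0.0001
  ln(929!) ~ 6348.8870 - 929 + 4.3360 + 0.0001 = 5424.2231
Convert to base 2: log2(929!) = 5424.2231 / ln 2 = 5424.2231 / 0.69314718 = 7825.4998
ceil(7825.4998) = 7826


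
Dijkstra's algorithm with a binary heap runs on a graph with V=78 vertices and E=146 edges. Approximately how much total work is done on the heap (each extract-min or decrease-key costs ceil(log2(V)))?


Dijkstra with a binary heap: each vertex is extracted once, each edge may relax once.
Each heap operation costs O(log V).
V + E = 78 + 146 = 224
ceil(log2(78)) = 7 (since 2^6 = 64 < 78 <= 128 = 2^7)
Total heap work = (V+E) * ceil(log2(V)) = 224 * 7 = 1568


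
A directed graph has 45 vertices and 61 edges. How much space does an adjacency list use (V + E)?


Adjacency list: one list head per vertex + one entry per edge
Vertex heads: 45
Edge entries: 61
Total = 45 + 61 = 106


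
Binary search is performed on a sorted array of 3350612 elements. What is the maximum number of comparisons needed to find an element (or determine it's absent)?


Binary search halves the search space each comparison:
  Step 1: search space = 3350612 -> 1675306
  Step 2: search space = 1675306 -> 837653
  Step 3: search space = 837653 -> 418826
  Step 4: search space = 418826 -> 209413
  Step 5: search space = 209413 -> 104706
  Step 6: search space = 104706 -> 52353
  Step 7: search space = 52353 -> 26176
  Step 8: search space = 26176 -> 13088
  Step 9: search space = 13088 -> 6544
  Step 10: search space = 6544 -> 3272
  Step 11: search space = 3272 -> 1636
  Step 12: search space = 1636 -> 818
  Step 13: search space = 818 -> 409
  Step 14: search space = 409 -> 204
  Step 15: search space = 204 -> 102
  Step 16: search space = 102 -> 51
  Step 17: search space = 51 -> 25
  Step 18: search space = 25 -> 12
  Step 19: search space = 12 -> 6
  Step 20: search space = 6 -> 3
  Step 21: search space = 3 -> 1
  Step 22: search space = 1 (final check)
Maximum comparisons = floor(log2(3350612)) + 1 = 21 + 1 = 22


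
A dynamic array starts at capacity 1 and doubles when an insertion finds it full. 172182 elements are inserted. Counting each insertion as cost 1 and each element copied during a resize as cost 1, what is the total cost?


n = 172182
Insertion costs: 172182
Resizes copy 1, 2, 4, ... up to the largest power of 2 that is <= n-1 = 172181, i.e. 131072.
Copy costs = 1 + 2 + 4 + 8 + 16 + 32 + 64 + 128 + 256 + 512 + 1024 + 2048 + 4096 + 8192 + 16384 + 32768 + 65536 + 131072 = 262143
Total = 172182 + 262143 = 434325


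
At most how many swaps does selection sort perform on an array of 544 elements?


Each of the 543 passes places one element in its final position.
Pass 1: swap minimum into position 0
Pass 2: swap minimum of remaining into position 1
...
Pass 543: last two elements, one swap
Maximum swaps = 544 - 1 = 543


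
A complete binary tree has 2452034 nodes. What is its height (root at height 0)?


In a complete binary tree, level k holds nodes 2^k .. 2^(k+1)-1 (1-indexed).
Height = floor(log2(n)) = floor(log2(2452034)) = 21
Check: 2^21 = 2097152 <= 2452034 < 4194304 = 2^22


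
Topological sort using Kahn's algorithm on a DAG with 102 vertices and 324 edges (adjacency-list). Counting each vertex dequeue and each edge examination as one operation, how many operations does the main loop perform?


Kahn's algorithm:
  1. Compute in-degrees: O(V + E)
  2. Process queue: each vertex dequeued once (O(V))
     each edge examined once (O(E))
Total = V + E = 102 + 324 = 426


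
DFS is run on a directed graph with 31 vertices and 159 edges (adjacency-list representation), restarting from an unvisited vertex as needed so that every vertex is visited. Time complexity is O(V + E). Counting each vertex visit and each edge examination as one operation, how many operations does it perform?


A full DFS traversal processes each vertex exactly once (push/pop on stack).
Each directed edge is examined once.
V = 31, E = 159
V + E = 190


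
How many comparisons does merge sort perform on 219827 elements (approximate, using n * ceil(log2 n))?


Recursion depth: ceil(log2(219827)) = 18
Each recursion level merges n = 219827 elements
Total = 219827 * 18 = 3956886
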